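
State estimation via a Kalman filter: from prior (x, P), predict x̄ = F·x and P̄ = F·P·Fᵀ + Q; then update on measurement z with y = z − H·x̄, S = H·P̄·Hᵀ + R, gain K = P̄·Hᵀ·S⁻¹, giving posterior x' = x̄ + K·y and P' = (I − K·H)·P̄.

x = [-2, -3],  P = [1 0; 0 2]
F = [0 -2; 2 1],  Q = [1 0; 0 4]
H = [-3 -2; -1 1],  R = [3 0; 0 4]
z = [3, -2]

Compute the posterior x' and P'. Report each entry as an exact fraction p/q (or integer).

x' = [573/745, -1929/745]
P' = [1514/2235 -534/745; -534/745 1002/745]

x̄ = F·x = [6, -7]
P̄ = F·P·Fᵀ + Q = [9 -4; -4 10]
y = z − H·x̄ = [7, 11]
S = H·P̄·Hᵀ + R = [76 11; 11 31]
K = P̄·Hᵀ·S⁻¹ = [-446/2235 -779/2235; -134/745 384/745]
x' = x̄ + K·y = [573/745, -1929/745]
P' = (I − K·H)·P̄ = [1514/2235 -534/745; -534/745 1002/745]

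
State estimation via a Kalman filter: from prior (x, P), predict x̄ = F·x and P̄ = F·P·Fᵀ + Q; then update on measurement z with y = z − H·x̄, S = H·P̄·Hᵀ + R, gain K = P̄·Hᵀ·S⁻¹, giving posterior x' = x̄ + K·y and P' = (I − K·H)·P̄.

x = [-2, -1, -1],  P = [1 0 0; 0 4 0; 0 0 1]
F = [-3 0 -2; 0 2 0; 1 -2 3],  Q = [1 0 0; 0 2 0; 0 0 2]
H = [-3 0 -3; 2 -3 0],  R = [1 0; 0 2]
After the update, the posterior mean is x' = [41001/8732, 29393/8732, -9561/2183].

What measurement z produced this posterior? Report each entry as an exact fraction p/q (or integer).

z = [-1, -1]

x̄ = F·x = [8, -2, -3]
P̄ = F·P·Fᵀ + Q = [14 0 -9; 0 18 -16; -9 -16 28]
S = H·P̄·Hᵀ + R = [217 -174; -174 220]
K = P̄·Hᵀ·S⁻¹ = [393/4366 1733/8732; 291/4366 -1683/8732; -915/2183 -426/2183]
x' − x̄ = [-28855/8732, 46857/8732, -3012/2183] = K·y
y = (KᵀK)⁻¹·Kᵀ·(x' − x̄) = [14, -23]
z = y + H·x̄ = [14, -23] + [-15, 22] = [-1, -1]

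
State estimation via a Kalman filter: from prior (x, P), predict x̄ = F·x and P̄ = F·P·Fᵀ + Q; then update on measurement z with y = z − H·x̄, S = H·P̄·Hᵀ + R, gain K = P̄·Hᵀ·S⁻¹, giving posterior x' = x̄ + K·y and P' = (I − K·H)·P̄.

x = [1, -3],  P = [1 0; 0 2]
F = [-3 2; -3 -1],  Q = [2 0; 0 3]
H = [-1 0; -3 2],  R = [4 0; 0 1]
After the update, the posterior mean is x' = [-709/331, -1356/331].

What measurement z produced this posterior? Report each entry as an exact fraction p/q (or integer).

z = [3, -2]

x̄ = F·x = [-9, 0]
P̄ = F·P·Fᵀ + Q = [19 5; 5 14]
S = H·P̄·Hᵀ + R = [23 47; 47 168]
K = P̄·Hᵀ·S⁻¹ = [-983/1655 -188/1655; -1451/1655 534/1655]
x' − x̄ = [2270/331, -1356/331] = K·y
y = (KᵀK)⁻¹·Kᵀ·(x' − x̄) = [-6, -29]
z = y + H·x̄ = [-6, -29] + [9, 27] = [3, -2]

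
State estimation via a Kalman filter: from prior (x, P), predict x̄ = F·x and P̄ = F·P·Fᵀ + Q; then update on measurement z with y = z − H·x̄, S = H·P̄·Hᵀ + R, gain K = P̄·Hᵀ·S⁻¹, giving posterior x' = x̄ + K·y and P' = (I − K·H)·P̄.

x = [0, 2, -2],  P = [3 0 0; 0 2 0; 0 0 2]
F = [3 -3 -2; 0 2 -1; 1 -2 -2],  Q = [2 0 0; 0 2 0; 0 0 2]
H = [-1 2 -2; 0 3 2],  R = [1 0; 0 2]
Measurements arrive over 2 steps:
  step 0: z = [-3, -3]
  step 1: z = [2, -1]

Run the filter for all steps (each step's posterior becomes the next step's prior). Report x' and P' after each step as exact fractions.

step 0: x̄ = F·x = [-2, 6, 0]
step 0: P̄ = F·P·Fᵀ + Q = [55 -8 29; -8 12 -4; 29 -4 21]
step 0: y = z − H·x̄ = [-17, -21]
step 0: S = H·P̄·Hᵀ + R = [368 -38; -38 146]
step 0: K = P̄·Hᵀ·S⁻¹ = [-8771/26142 3805/26142; 1726/13071 2956/13071; -5197/26142 4019/26142]
step 0: x' = x̄ + K·y = [8459/13071, -12992/13071, 1975/13071]
step 0: P' = (I − K·H)·P̄ = [176981/26142 17582/13071 -48941/26142; 17582/13071 5044/13071 -4610/13071; -48941/26142 -4610/13071 17849/26142]
step 1: x̄ = F·x = [60403/13071, -27959/13071, 30493/13071]
step 1: P̄ = F·P·Fᵀ + Q = [1651001/26142 342197/26142 645719/26142; 342197/26142 147365/26142 133055/26142; 645719/26142 133055/26142 322361/26142]
step 1: y = z − H·x̄ = [203449/13071, 9820/13071]
step 1: S = H·P̄·Hᵀ + R = [3705695/26142 -2989393/26142; -2989393/26142 4264673/26142]
step 1: K = P̄·Hᵀ·S⁻¹ = [-34431488/87561611 23458095/87561611; 29829382/262684833 64531667/262684833; -47733466/262684833 30839221/262684833]
step 1: x' = x̄ + K·y = [-113664549/87561611, -16370753/87561611, -35662565/87561611]
step 1: P' = (I − K·H)·P̄ = [475859288/87561611 97668798/87561611 -123045102/87561611; 97668798/87561611 90379822/262684833 -71038066/262684833; -123045102/87561611 -71038066/262684833 137396320/262684833]

step 0: x' = [8459/13071, -12992/13071, 1975/13071], P' = [176981/26142 17582/13071 -48941/26142; 17582/13071 5044/13071 -4610/13071; -48941/26142 -4610/13071 17849/26142]
step 1: x' = [-113664549/87561611, -16370753/87561611, -35662565/87561611], P' = [475859288/87561611 97668798/87561611 -123045102/87561611; 97668798/87561611 90379822/262684833 -71038066/262684833; -123045102/87561611 -71038066/262684833 137396320/262684833]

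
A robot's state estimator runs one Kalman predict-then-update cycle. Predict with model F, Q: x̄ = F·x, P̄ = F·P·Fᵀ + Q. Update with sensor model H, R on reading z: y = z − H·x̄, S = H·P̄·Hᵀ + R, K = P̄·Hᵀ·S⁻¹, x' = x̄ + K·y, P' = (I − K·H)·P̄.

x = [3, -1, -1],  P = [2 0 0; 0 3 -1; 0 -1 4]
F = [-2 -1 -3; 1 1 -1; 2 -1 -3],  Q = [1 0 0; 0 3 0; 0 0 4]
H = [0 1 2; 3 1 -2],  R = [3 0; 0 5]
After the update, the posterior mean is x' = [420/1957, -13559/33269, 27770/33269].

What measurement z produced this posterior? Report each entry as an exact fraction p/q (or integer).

x̄ = F·x = [-2, 3, 10]
P̄ = F·P·Fᵀ + Q = [42 7 25; 7 14 15; 25 15 45]
S = H·P̄·Hᵀ + R = [257 5; 5 259]
K = P̄·Hᵀ·S⁻¹ = [422/1957 619/1957; 11371/66538 1065/66538; 27195/66538 -525/66538]
x' − x̄ = [4334/1957, -113366/33269, -304920/33269] = K·y
y = (KᵀK)⁻¹·Kᵀ·(x' − x̄) = [-22, 22]
z = y + H·x̄ = [-22, 22] + [23, -23] = [1, -1]

z = [1, -1]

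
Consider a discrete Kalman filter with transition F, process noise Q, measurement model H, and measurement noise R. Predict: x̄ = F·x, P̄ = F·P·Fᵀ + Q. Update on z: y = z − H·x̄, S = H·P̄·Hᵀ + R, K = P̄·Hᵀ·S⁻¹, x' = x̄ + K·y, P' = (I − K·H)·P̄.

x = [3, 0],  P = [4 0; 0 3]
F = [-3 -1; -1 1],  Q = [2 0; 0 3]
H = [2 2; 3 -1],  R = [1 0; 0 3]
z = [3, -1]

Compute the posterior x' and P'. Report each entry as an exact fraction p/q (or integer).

x̄ = F·x = [-9, -3]
P̄ = F·P·Fᵀ + Q = [41 9; 9 10]
y = z − H·x̄ = [27, 23]
S = H·P̄·Hᵀ + R = [277 262; 262 328]
K = P̄·Hᵀ·S⁻¹ = [733/5553 2689/11106; 445/1234 -583/2468]
x' = x̄ + K·y = [1475/11106, 3217/2468]
P' = (I − K·H)·P̄ = [1100/5553 -163/1234; -163/1234 771/2468]

x' = [1475/11106, 3217/2468]
P' = [1100/5553 -163/1234; -163/1234 771/2468]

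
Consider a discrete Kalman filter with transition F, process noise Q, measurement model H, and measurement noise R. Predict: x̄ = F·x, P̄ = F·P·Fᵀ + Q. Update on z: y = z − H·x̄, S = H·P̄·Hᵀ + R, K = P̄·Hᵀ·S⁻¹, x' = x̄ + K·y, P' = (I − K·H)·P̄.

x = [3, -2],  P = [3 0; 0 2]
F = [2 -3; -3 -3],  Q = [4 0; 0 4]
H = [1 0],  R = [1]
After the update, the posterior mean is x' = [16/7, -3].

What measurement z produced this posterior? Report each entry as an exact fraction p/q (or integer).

x̄ = F·x = [12, -3]
P̄ = F·P·Fᵀ + Q = [34 0; 0 49]
S = H·P̄·Hᵀ + R = [35]
K = P̄·Hᵀ·S⁻¹ = [34/35; 0]
x' − x̄ = [-68/7, 0] = K·y
y = (KᵀK)⁻¹·Kᵀ·(x' − x̄) = [-10]
z = y + H·x̄ = [-10] + [12] = [2]

z = [2]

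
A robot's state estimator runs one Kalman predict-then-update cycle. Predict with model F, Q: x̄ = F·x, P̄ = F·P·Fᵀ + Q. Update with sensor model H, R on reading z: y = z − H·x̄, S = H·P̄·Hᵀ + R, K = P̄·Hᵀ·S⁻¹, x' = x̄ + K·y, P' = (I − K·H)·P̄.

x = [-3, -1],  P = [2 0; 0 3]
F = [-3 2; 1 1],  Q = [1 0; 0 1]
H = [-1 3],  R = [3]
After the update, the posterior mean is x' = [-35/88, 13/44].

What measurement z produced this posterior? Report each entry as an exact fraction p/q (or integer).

x̄ = F·x = [7, -4]
P̄ = F·P·Fᵀ + Q = [31 0; 0 6]
S = H·P̄·Hᵀ + R = [88]
K = P̄·Hᵀ·S⁻¹ = [-31/88; 9/44]
x' − x̄ = [-651/88, 189/44] = K·y
y = (KᵀK)⁻¹·Kᵀ·(x' − x̄) = [21]
z = y + H·x̄ = [21] + [-19] = [2]

z = [2]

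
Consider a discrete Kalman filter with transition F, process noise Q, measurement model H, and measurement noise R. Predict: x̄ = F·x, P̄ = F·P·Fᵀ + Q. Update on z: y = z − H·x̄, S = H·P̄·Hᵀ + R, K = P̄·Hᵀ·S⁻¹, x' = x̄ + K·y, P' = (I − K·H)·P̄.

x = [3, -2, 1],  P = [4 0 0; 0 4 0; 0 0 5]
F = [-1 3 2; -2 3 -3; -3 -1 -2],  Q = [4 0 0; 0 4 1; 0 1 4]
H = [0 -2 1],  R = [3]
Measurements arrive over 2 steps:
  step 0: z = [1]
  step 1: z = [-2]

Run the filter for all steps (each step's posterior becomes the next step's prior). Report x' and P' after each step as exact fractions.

step 0: x' = [-1133/299, -1305/299, -2251/299], P' = [16832/299 -3446/299 -7036/299; -3446/299 4918/299 9359/299; -7036/299 9359/299 18652/299]
step 1: x' = [-738964/29779, 460776/29779, 860782/29779], P' = [29347546/29779 -3568773/29779 -7167546/29779; -3568773/29779 2739756/29779 5373918/29779; -7167546/29779 5373918/29779 10623294/29779]

step 0: x̄ = F·x = [-7, -15, -9]
step 0: P̄ = F·P·Fᵀ + Q = [64 14 -20; 14 101 43; -20 43 64]
step 0: y = z − H·x̄ = [-20]
step 0: S = H·P̄·Hᵀ + R = [299]
step 0: K = P̄·Hᵀ·S⁻¹ = [-48/299; -159/299; -22/299]
step 0: x' = x̄ + K·y = [-1133/299, -1305/299, -2251/299]
step 0: P' = (I − K·H)·P̄ = [16832/299 -3446/299 -7036/299; -3446/299 4918/299 9359/299; -7036/299 9359/299 18652/299]
step 1: x̄ = F·x = [-7284/299, 5104/299, 9206/299]
step 1: P̄ = F·P·Fᵀ + Q = [298026/299 -24013/299 -58026/299; -24013/299 69112/299 103026/299; -58026/299 103026/299 164538/299]
step 1: y = z − H·x̄ = [404/299]
step 1: S = H·P̄·Hᵀ + R = [29779/299]
step 1: K = P̄·Hᵀ·S⁻¹ = [-10000/29779; -35198/29779; -41514/29779]
step 1: x' = x̄ + K·y = [-738964/29779, 460776/29779, 860782/29779]
step 1: P' = (I − K·H)·P̄ = [29347546/29779 -3568773/29779 -7167546/29779; -3568773/29779 2739756/29779 5373918/29779; -7167546/29779 5373918/29779 10623294/29779]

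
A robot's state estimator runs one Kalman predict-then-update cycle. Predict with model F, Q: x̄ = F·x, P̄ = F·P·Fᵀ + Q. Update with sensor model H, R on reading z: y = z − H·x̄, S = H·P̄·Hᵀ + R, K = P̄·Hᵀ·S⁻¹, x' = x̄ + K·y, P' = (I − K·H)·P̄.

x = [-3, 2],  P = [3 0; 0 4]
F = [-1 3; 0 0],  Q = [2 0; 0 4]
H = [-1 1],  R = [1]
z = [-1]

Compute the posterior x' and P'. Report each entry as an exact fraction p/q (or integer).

x̄ = F·x = [9, 0]
P̄ = F·P·Fᵀ + Q = [41 0; 0 4]
y = z − H·x̄ = [8]
S = H·P̄·Hᵀ + R = [46]
K = P̄·Hᵀ·S⁻¹ = [-41/46; 2/23]
x' = x̄ + K·y = [43/23, 16/23]
P' = (I − K·H)·P̄ = [205/46 82/23; 82/23 84/23]

x' = [43/23, 16/23]
P' = [205/46 82/23; 82/23 84/23]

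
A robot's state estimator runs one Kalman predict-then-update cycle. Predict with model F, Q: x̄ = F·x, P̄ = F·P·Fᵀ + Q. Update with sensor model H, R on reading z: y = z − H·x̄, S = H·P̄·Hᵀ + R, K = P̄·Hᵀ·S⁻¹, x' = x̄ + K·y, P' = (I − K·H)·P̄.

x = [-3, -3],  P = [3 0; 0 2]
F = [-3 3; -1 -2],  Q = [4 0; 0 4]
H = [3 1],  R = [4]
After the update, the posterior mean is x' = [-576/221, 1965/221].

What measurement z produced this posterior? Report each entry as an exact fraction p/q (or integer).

z = [1]

x̄ = F·x = [0, 9]
P̄ = F·P·Fᵀ + Q = [49 -3; -3 15]
S = H·P̄·Hᵀ + R = [442]
K = P̄·Hᵀ·S⁻¹ = [72/221; 3/221]
x' − x̄ = [-576/221, -24/221] = K·y
y = (KᵀK)⁻¹·Kᵀ·(x' − x̄) = [-8]
z = y + H·x̄ = [-8] + [9] = [1]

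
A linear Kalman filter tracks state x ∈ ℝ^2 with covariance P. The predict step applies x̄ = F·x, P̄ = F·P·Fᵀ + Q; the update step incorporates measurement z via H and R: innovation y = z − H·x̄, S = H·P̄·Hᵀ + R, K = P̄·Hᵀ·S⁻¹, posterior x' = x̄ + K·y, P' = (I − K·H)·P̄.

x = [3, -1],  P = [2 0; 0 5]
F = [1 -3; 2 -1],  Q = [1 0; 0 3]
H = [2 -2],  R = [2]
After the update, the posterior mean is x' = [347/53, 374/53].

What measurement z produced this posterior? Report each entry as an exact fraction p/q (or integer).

x̄ = F·x = [6, 7]
P̄ = F·P·Fᵀ + Q = [48 19; 19 16]
S = H·P̄·Hᵀ + R = [106]
K = P̄·Hᵀ·S⁻¹ = [29/53; 3/53]
x' − x̄ = [29/53, 3/53] = K·y
y = (KᵀK)⁻¹·Kᵀ·(x' − x̄) = [1]
z = y + H·x̄ = [1] + [-2] = [-1]

z = [-1]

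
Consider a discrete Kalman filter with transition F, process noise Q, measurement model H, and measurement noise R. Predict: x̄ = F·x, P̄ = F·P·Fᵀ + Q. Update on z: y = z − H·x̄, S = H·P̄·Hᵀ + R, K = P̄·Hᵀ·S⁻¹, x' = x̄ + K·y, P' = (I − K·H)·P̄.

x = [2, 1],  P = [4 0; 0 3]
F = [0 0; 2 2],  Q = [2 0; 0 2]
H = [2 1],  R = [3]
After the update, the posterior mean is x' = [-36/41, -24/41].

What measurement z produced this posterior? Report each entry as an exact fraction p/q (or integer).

z = [-3]

x̄ = F·x = [0, 6]
P̄ = F·P·Fᵀ + Q = [2 0; 0 30]
S = H·P̄·Hᵀ + R = [41]
K = P̄·Hᵀ·S⁻¹ = [4/41; 30/41]
x' − x̄ = [-36/41, -270/41] = K·y
y = (KᵀK)⁻¹·Kᵀ·(x' − x̄) = [-9]
z = y + H·x̄ = [-9] + [6] = [-3]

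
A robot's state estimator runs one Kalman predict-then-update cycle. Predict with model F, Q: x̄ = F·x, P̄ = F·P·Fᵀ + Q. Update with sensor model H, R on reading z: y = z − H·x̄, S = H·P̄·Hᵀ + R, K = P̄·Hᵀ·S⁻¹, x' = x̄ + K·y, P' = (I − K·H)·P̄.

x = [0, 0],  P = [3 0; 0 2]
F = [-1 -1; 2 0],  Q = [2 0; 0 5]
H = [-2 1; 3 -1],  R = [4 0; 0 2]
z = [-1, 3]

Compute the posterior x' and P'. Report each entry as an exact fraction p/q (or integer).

x' = [530/693, -229/693]
P' = [554/693 1280/693; 1280/693 3788/693]

x̄ = F·x = [0, 0]
P̄ = F·P·Fᵀ + Q = [7 -6; -6 17]
y = z − H·x̄ = [-1, 3]
S = H·P̄·Hᵀ + R = [73 -89; -89 118]
K = P̄·Hᵀ·S⁻¹ = [43/693 191/693; 307/693 26/693]
x' = x̄ + K·y = [530/693, -229/693]
P' = (I − K·H)·P̄ = [554/693 1280/693; 1280/693 3788/693]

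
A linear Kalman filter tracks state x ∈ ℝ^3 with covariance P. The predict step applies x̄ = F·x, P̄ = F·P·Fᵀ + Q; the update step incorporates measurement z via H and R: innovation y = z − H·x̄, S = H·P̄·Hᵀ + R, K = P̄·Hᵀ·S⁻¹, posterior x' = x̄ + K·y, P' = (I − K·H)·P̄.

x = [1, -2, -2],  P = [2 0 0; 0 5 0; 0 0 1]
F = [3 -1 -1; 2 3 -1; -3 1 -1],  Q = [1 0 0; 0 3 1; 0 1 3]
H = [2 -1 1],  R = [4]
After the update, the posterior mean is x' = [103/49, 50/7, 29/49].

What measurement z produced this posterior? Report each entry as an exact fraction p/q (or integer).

z = [-3]

x̄ = F·x = [7, -2, -3]
P̄ = F·P·Fᵀ + Q = [25 -2 -22; -2 57 5; -22 5 27]
S = H·P̄·Hᵀ + R = [98]
K = P̄·Hᵀ·S⁻¹ = [15/49; -4/7; -11/49]
x' − x̄ = [-240/49, 64/7, 176/49] = K·y
y = (KᵀK)⁻¹·Kᵀ·(x' − x̄) = [-16]
z = y + H·x̄ = [-16] + [13] = [-3]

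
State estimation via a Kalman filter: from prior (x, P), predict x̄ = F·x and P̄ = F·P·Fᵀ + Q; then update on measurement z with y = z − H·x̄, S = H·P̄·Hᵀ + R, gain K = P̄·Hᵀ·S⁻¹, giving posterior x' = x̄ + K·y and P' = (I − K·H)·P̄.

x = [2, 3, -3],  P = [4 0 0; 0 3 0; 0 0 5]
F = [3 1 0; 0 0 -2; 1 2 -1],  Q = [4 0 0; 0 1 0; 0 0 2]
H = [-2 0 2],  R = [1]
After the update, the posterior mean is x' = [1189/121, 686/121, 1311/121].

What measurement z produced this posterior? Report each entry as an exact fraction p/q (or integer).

x̄ = F·x = [9, 6, 11]
P̄ = F·P·Fᵀ + Q = [43 0 18; 0 21 10; 18 10 23]
S = H·P̄·Hᵀ + R = [121]
K = P̄·Hᵀ·S⁻¹ = [-50/121; 20/121; 10/121]
x' − x̄ = [100/121, -40/121, -20/121] = K·y
y = (KᵀK)⁻¹·Kᵀ·(x' − x̄) = [-2]
z = y + H·x̄ = [-2] + [4] = [2]

z = [2]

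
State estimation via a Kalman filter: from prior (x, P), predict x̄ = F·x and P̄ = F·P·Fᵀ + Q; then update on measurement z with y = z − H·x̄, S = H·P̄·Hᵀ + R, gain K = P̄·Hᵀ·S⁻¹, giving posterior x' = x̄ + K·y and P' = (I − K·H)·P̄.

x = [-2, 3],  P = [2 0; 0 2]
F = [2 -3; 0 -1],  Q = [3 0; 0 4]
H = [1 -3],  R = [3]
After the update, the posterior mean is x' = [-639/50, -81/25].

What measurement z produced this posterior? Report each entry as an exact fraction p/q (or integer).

z = [-3]

x̄ = F·x = [-13, -3]
P̄ = F·P·Fᵀ + Q = [29 6; 6 6]
S = H·P̄·Hᵀ + R = [50]
K = P̄·Hᵀ·S⁻¹ = [11/50; -6/25]
x' − x̄ = [11/50, -6/25] = K·y
y = (KᵀK)⁻¹·Kᵀ·(x' − x̄) = [1]
z = y + H·x̄ = [1] + [-4] = [-3]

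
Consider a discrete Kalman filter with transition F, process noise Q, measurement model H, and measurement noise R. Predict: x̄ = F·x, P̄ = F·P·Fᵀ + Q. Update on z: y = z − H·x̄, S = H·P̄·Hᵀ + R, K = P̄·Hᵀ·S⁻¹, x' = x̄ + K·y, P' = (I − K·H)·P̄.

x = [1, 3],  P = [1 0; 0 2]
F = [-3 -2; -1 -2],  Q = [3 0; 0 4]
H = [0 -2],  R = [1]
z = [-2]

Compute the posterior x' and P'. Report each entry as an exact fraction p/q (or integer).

x̄ = F·x = [-9, -7]
P̄ = F·P·Fᵀ + Q = [20 11; 11 13]
y = z − H·x̄ = [-16]
S = H·P̄·Hᵀ + R = [53]
K = P̄·Hᵀ·S⁻¹ = [-22/53; -26/53]
x' = x̄ + K·y = [-125/53, 45/53]
P' = (I − K·H)·P̄ = [576/53 11/53; 11/53 13/53]

x' = [-125/53, 45/53]
P' = [576/53 11/53; 11/53 13/53]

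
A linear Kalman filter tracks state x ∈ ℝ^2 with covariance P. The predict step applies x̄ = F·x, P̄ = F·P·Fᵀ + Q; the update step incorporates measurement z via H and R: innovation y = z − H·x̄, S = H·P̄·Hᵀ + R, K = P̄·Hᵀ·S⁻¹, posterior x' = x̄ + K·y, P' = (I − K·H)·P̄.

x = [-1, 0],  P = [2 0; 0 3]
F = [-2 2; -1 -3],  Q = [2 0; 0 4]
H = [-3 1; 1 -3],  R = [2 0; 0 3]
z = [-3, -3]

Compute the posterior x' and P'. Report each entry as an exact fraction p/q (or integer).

x' = [53658/35677, 53539/35677]
P' = [11262/35677 7866/35677; 7866/35677 15568/35677]

x̄ = F·x = [2, 1]
P̄ = F·P·Fᵀ + Q = [22 -14; -14 33]
y = z − H·x̄ = [2, -2]
S = H·P̄·Hᵀ + R = [317 -305; -305 406]
K = P̄·Hᵀ·S⁻¹ = [-12960/35677 -4112/35677; -4015/35677 -12946/35677]
x' = x̄ + K·y = [53658/35677, 53539/35677]
P' = (I − K·H)·P̄ = [11262/35677 7866/35677; 7866/35677 15568/35677]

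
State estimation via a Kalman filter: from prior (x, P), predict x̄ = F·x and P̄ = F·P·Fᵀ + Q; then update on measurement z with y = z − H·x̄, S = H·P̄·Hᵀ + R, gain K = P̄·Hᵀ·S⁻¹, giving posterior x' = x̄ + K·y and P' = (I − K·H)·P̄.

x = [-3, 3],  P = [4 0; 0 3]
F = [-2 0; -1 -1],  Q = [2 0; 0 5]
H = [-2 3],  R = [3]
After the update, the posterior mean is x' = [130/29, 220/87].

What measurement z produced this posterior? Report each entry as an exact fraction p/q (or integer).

x̄ = F·x = [6, 0]
P̄ = F·P·Fᵀ + Q = [18 8; 8 12]
S = H·P̄·Hᵀ + R = [87]
K = P̄·Hᵀ·S⁻¹ = [-4/29; 20/87]
x' − x̄ = [-44/29, 220/87] = K·y
y = (KᵀK)⁻¹·Kᵀ·(x' − x̄) = [11]
z = y + H·x̄ = [11] + [-12] = [-1]

z = [-1]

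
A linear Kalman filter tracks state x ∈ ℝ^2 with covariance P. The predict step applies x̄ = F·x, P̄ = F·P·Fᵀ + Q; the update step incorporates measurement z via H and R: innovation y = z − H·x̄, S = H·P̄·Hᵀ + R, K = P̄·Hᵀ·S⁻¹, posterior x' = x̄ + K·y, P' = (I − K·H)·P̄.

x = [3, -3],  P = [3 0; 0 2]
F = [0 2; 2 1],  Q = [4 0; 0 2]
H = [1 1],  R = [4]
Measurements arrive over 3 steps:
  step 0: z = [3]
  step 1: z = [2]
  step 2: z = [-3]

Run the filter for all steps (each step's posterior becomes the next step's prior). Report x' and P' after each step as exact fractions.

step 0: x̄ = F·x = [-6, 3]
step 0: P̄ = F·P·Fᵀ + Q = [12 4; 4 16]
step 0: y = z − H·x̄ = [6]
step 0: S = H·P̄·Hᵀ + R = [40]
step 0: K = P̄·Hᵀ·S⁻¹ = [2/5; 1/2]
step 0: x' = x̄ + K·y = [-18/5, 6]
step 0: P' = (I − K·H)·P̄ = [28/5 -4; -4 6]
step 1: x̄ = F·x = [12, -6/5]
step 1: P̄ = F·P·Fᵀ + Q = [28 -4; -4 72/5]
step 1: y = z − H·x̄ = [-44/5]
step 1: S = H·P̄·Hᵀ + R = [192/5]
step 1: K = P̄·Hᵀ·S⁻¹ = [5/8; 13/48]
step 1: x' = x̄ + K·y = [13/2, -43/12]
step 1: P' = (I − K·H)·P̄ = [13 -21/2; -21/2 139/12]
step 2: x̄ = F·x = [-43/6, 113/12]
step 2: P̄ = F·P·Fᵀ + Q = [151/3 -113/6; -113/6 283/12]
step 2: y = z − H·x̄ = [-21/4]
step 2: S = H·P̄·Hᵀ + R = [161/4]
step 2: K = P̄·Hᵀ·S⁻¹ = [18/23; 19/161]
step 2: x' = x̄ + K·y = [-778/69, 607/69]
step 2: P' = (I − K·H)·P̄ = [1772/69 -1556/69; -1556/69 11120/483]

step 0: x' = [-18/5, 6], P' = [28/5 -4; -4 6]
step 1: x' = [13/2, -43/12], P' = [13 -21/2; -21/2 139/12]
step 2: x' = [-778/69, 607/69], P' = [1772/69 -1556/69; -1556/69 11120/483]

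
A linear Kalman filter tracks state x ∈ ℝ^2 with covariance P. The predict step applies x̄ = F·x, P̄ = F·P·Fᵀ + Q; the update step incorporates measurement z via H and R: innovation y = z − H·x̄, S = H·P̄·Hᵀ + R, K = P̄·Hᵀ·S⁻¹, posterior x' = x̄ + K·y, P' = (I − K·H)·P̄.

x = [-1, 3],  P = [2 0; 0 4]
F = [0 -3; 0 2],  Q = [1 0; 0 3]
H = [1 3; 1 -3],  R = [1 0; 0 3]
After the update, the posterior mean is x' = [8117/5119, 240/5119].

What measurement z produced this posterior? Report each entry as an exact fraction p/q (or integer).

x̄ = F·x = [-9, 6]
P̄ = F·P·Fᵀ + Q = [37 -24; -24 19]
S = H·P̄·Hᵀ + R = [65 -134; -134 355]
K = P̄·Hᵀ·S⁻¹ = [2181/5119 2395/5119; 861/5119 -843/5119]
x' − x̄ = [54188/5119, -30474/5119] = K·y
y = (KᵀK)⁻¹·Kᵀ·(x' − x̄) = [-7, 29]
z = y + H·x̄ = [-7, 29] + [9, -27] = [2, 2]

z = [2, 2]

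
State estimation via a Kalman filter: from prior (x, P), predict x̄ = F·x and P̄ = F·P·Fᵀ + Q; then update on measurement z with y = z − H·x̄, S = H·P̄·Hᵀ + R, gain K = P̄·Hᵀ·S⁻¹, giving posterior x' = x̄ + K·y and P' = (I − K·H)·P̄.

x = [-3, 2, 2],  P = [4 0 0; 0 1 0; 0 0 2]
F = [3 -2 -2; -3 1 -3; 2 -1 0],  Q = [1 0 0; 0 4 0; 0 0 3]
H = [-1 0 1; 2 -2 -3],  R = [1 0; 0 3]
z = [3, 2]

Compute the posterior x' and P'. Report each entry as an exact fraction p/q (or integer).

x̄ = F·x = [-17, 5, -8]
P̄ = F·P·Fᵀ + Q = [49 -26 26; -26 59 -25; 26 -25 20]
y = z − H·x̄ = [-6, 22]
S = H·P̄·Hᵀ + R = [18 -30; -30 211]
K = P̄·Hᵀ·S⁻¹ = [-2693/2898 101/483; -377/414 -40/69; -1/483 32/161]
x' = x̄ + K·y = [-3296/483, -158/69, -582/161]
P' = (I − K·H)·P̄ = [36431/2898 -2155/414 5623/483; -2155/414 2003/414 -422/69; 5623/483 -422/69 1874/161]

x' = [-3296/483, -158/69, -582/161]
P' = [36431/2898 -2155/414 5623/483; -2155/414 2003/414 -422/69; 5623/483 -422/69 1874/161]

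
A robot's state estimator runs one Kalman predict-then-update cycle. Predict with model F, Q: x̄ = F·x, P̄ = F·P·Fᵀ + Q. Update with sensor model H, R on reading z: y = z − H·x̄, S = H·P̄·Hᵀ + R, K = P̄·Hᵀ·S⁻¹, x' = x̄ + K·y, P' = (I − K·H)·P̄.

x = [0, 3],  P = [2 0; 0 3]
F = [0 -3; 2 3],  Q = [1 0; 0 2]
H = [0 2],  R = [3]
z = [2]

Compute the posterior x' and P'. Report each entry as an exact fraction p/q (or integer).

x̄ = F·x = [-9, 9]
P̄ = F·P·Fᵀ + Q = [28 -27; -27 37]
y = z − H·x̄ = [-16]
S = H·P̄·Hᵀ + R = [151]
K = P̄·Hᵀ·S⁻¹ = [-54/151; 74/151]
x' = x̄ + K·y = [-495/151, 175/151]
P' = (I − K·H)·P̄ = [1312/151 -81/151; -81/151 111/151]

x' = [-495/151, 175/151]
P' = [1312/151 -81/151; -81/151 111/151]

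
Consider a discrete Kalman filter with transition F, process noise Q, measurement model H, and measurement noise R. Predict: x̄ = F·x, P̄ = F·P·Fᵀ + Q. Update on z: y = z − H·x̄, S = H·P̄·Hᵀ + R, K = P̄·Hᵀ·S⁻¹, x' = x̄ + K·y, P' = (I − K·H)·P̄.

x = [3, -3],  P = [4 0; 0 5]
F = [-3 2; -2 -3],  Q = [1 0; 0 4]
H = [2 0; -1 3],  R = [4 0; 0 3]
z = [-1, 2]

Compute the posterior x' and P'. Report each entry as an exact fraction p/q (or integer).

x' = [-8387/11291, 9589/22582]
P' = [11064/11291 3663/11291; 3663/11291 4957/11291]

x̄ = F·x = [-15, 3]
P̄ = F·P·Fᵀ + Q = [57 -6; -6 65]
y = z − H·x̄ = [29, -22]
S = H·P̄·Hᵀ + R = [232 -150; -150 681]
K = P̄·Hᵀ·S⁻¹ = [5532/11291 -25/11291; 3663/22582 3736/11291]
x' = x̄ + K·y = [-8387/11291, 9589/22582]
P' = (I − K·H)·P̄ = [11064/11291 3663/11291; 3663/11291 4957/11291]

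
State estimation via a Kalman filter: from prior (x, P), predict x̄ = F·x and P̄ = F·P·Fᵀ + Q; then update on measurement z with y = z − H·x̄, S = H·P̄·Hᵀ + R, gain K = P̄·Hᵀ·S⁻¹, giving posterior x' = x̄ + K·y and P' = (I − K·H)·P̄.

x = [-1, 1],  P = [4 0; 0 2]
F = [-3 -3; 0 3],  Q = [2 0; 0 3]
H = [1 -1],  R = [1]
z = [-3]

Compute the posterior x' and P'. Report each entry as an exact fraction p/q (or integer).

x̄ = F·x = [0, 3]
P̄ = F·P·Fᵀ + Q = [56 -18; -18 21]
y = z − H·x̄ = [0]
S = H·P̄·Hᵀ + R = [114]
K = P̄·Hᵀ·S⁻¹ = [37/57; -13/38]
x' = x̄ + K·y = [0, 3]
P' = (I − K·H)·P̄ = [454/57 139/19; 139/19 291/38]

x' = [0, 3]
P' = [454/57 139/19; 139/19 291/38]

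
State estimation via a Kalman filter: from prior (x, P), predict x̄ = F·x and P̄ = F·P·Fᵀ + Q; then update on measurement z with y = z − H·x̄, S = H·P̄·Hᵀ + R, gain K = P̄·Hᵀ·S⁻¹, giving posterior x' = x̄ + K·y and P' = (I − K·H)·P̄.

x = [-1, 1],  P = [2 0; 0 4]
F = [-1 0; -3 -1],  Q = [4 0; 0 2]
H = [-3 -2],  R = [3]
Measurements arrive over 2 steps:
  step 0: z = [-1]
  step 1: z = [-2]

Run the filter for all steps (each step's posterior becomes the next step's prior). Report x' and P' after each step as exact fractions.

step 0: x̄ = F·x = [1, 2]
step 0: P̄ = F·P·Fᵀ + Q = [6 6; 6 24]
step 0: y = z − H·x̄ = [6]
step 0: S = H·P̄·Hᵀ + R = [225]
step 0: K = P̄·Hᵀ·S⁻¹ = [-2/15; -22/75]
step 0: x' = x̄ + K·y = [1/5, 6/25]
step 0: P' = (I − K·H)·P̄ = [2 -14/5; -14/5 116/25]
step 1: x̄ = F·x = [-1/5, -21/25]
step 1: P̄ = F·P·Fᵀ + Q = [6 16/5; 16/5 196/25]
step 1: y = z − H·x̄ = [-107/25]
step 1: S = H·P̄·Hᵀ + R = [3169/25]
step 1: K = P̄·Hᵀ·S⁻¹ = [-610/3169; -632/3169]
step 1: x' = x̄ + K·y = [1977/3169, 43/3169]
step 1: P' = (I − K·H)·P̄ = [4130/3169 -5280/3169; -5280/3169 8868/3169]

step 0: x' = [1/5, 6/25], P' = [2 -14/5; -14/5 116/25]
step 1: x' = [1977/3169, 43/3169], P' = [4130/3169 -5280/3169; -5280/3169 8868/3169]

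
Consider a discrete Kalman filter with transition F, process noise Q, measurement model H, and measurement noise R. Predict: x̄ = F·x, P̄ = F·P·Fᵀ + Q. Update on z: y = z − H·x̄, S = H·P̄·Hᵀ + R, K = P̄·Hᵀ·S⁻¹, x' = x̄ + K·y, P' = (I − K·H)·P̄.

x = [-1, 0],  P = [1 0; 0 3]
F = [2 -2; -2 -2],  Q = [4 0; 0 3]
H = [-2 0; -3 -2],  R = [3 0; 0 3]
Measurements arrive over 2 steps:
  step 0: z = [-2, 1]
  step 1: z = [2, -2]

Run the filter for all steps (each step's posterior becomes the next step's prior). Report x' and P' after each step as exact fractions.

step 0: x' = [3394/6361, -7028/6361], P' = [3972/6361 -5616/6361; -5616/6361 12495/6361]
step 1: x' = [-3020860/5956711, 9261560/5956711], P' = [3106704/5956711 -3944700/5956711; -3944700/5956711 8888517/5956711]

step 0: x̄ = F·x = [-2, 2]
step 0: P̄ = F·P·Fᵀ + Q = [20 8; 8 19]
step 0: y = z − H·x̄ = [-6, -1]
step 0: S = H·P̄·Hᵀ + R = [83 152; 152 355]
step 0: K = P̄·Hᵀ·S⁻¹ = [-2648/6361 -228/6361; 3744/6361 -2714/6361]
step 0: x' = x̄ + K·y = [3394/6361, -7028/6361]
step 0: P' = (I − K·H)·P̄ = [3972/6361 -5616/6361; -5616/6361 12495/6361]
step 1: x̄ = F·x = [20844/6361, 7268/6361]
step 1: P̄ = F·P·Fᵀ + Q = [136240/6361 34092/6361; 34092/6361 40023/6361]
step 1: y = z − H·x̄ = [54410/6361, 64346/6361]
step 1: S = H·P̄·Hᵀ + R = [564043/6361 953808/6361; 953808/6361 1814439/6361]
step 1: K = P̄·Hᵀ·S⁻¹ = [-2071136/5956711 -476904/5956711; 2629800/5956711 -1980978/5956711]
step 1: x' = x̄ + K·y = [-3020860/5956711, 9261560/5956711]
step 1: P' = (I − K·H)·P̄ = [3106704/5956711 -3944700/5956711; -3944700/5956711 8888517/5956711]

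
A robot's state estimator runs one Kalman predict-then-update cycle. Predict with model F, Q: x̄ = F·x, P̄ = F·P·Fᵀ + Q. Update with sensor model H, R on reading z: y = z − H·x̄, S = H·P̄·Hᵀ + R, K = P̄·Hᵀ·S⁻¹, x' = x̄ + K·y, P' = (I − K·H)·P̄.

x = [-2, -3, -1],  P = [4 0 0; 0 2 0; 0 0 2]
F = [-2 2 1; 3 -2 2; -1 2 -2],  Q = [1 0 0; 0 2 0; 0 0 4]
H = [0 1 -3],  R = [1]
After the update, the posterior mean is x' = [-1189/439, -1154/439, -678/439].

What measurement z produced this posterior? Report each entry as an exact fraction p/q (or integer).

z = [2]

x̄ = F·x = [-3, -2, -2]
P̄ = F·P·Fᵀ + Q = [27 -28 12; -28 54 -28; 12 -28 24]
S = H·P̄·Hᵀ + R = [439]
K = P̄·Hᵀ·S⁻¹ = [-64/439; 138/439; -100/439]
x' − x̄ = [128/439, -276/439, 200/439] = K·y
y = (KᵀK)⁻¹·Kᵀ·(x' − x̄) = [-2]
z = y + H·x̄ = [-2] + [4] = [2]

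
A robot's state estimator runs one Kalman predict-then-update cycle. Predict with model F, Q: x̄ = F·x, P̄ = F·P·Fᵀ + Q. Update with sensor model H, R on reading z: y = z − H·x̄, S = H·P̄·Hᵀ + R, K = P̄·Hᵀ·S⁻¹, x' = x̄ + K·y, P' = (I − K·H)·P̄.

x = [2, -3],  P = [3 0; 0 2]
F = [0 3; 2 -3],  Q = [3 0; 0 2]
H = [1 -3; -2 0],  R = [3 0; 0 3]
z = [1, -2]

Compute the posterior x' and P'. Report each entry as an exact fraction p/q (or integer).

x' = [277/312, 41/780]
P' = [71/104 11/52; 11/52 51/130]

x̄ = F·x = [-9, 13]
P̄ = F·P·Fᵀ + Q = [21 -18; -18 32]
y = z − H·x̄ = [49, -20]
S = H·P̄·Hᵀ + R = [420 -150; -150 87]
K = P̄·Hᵀ·S⁻¹ = [5/312 -71/156; -251/780 -11/78]
x' = x̄ + K·y = [277/312, 41/780]
P' = (I − K·H)·P̄ = [71/104 11/52; 11/52 51/130]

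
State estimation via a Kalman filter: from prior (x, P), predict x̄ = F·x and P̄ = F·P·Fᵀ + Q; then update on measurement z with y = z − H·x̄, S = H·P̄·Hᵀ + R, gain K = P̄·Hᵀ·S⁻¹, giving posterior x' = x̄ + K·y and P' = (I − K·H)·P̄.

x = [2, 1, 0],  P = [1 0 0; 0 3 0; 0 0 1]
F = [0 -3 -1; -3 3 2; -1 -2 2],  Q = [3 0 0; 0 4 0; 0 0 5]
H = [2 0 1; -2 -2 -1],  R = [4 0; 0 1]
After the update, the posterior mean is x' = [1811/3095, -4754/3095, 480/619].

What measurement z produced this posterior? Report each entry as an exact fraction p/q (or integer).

x̄ = F·x = [-3, -3, -4]
P̄ = F·P·Fᵀ + Q = [31 -29 16; -29 44 -11; 16 -11 22]
S = H·P̄·Hᵀ + R = [214 -72; -72 111]
K = P̄·Hᵀ·S⁻¹ = [1203/3095 668/9285; -3009/6190 -4517/9285; 123/619 -296/1857]
x' − x̄ = [11096/3095, 4531/3095, 2956/619] = K·y
y = (KᵀK)⁻¹·Kᵀ·(x' − x̄) = [12, -15]
z = y + H·x̄ = [12, -15] + [-10, 16] = [2, 1]

z = [2, 1]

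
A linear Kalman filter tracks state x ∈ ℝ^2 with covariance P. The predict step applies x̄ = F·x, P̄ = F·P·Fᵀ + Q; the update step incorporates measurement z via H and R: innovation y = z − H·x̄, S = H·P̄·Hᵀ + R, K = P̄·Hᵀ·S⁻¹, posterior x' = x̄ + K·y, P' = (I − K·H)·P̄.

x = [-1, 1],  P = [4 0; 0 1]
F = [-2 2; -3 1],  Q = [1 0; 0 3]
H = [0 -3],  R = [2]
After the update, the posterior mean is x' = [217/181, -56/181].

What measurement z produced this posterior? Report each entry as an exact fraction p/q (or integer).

z = [1]

x̄ = F·x = [4, 4]
P̄ = F·P·Fᵀ + Q = [21 26; 26 40]
S = H·P̄·Hᵀ + R = [362]
K = P̄·Hᵀ·S⁻¹ = [-39/181; -60/181]
x' − x̄ = [-507/181, -780/181] = K·y
y = (KᵀK)⁻¹·Kᵀ·(x' − x̄) = [13]
z = y + H·x̄ = [13] + [-12] = [1]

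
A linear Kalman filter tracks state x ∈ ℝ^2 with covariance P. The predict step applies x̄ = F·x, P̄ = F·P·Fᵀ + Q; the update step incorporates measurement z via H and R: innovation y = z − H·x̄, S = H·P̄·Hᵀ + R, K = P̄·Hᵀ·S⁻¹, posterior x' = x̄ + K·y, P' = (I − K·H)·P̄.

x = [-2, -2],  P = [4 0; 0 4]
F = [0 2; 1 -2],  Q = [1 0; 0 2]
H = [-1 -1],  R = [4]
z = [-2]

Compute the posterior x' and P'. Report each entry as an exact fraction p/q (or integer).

x̄ = F·x = [-4, 2]
P̄ = F·P·Fᵀ + Q = [17 -16; -16 22]
y = z − H·x̄ = [-4]
S = H·P̄·Hᵀ + R = [11]
K = P̄·Hᵀ·S⁻¹ = [-1/11; -6/11]
x' = x̄ + K·y = [-40/11, 46/11]
P' = (I − K·H)·P̄ = [186/11 -182/11; -182/11 206/11]

x' = [-40/11, 46/11]
P' = [186/11 -182/11; -182/11 206/11]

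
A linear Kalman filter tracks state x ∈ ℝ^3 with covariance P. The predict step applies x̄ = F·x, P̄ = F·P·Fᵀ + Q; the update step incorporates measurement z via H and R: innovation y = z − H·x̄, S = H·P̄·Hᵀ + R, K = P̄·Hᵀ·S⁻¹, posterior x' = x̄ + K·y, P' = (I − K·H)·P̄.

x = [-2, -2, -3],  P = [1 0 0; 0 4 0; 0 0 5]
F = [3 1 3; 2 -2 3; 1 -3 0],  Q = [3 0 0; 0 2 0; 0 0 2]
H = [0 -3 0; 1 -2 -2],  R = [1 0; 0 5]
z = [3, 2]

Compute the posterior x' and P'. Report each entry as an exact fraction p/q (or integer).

x̄ = F·x = [-17, -9, 4]
P̄ = F·P·Fᵀ + Q = [61 43 -9; 43 67 26; -9 26 39]
y = z − H·x̄ = [-24, 9]
S = H·P̄·Hᵀ + R = [604 429; 429 562]
K = P̄·Hᵀ·S⁻¹ = [-69495/155407 51113/155407; -51615/155407 -143/155407; 15795/155407 -50494/155407]
x' = x̄ + K·y = [-514022/155407, -161190/155407, -211898/155407]
P' = (I − K·H)·P̄ = [872763/155407 23165/155407 285434/155407; 23165/155407 17205/155407 -5265/155407; 285434/155407 -5265/155407 274217/155407]

x' = [-514022/155407, -161190/155407, -211898/155407]
P' = [872763/155407 23165/155407 285434/155407; 23165/155407 17205/155407 -5265/155407; 285434/155407 -5265/155407 274217/155407]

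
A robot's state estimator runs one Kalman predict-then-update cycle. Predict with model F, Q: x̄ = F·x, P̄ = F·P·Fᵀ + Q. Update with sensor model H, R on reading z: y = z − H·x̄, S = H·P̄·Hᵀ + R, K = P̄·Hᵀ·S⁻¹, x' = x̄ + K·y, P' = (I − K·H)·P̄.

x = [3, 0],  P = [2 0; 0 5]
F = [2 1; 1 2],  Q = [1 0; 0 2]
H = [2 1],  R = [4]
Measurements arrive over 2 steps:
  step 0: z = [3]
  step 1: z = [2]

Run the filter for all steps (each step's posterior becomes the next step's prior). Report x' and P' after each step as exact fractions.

step 0: x' = [12/5, -51/35], P' = [7/5 -8/5; -8/5 164/35]
step 1: x' = [4513/1959, -1508/653], P' = [2767/1959 -1194/653; -1194/653 3512/653]

step 0: x̄ = F·x = [6, 3]
step 0: P̄ = F·P·Fᵀ + Q = [14 14; 14 24]
step 0: y = z − H·x̄ = [-12]
step 0: S = H·P̄·Hᵀ + R = [140]
step 0: K = P̄·Hᵀ·S⁻¹ = [3/10; 13/35]
step 0: x' = x̄ + K·y = [12/5, -51/35]
step 0: P' = (I − K·H)·P̄ = [7/5 -8/5; -8/5 164/35]
step 1: x̄ = F·x = [117/35, -18/35]
step 1: P̄ = F·P·Fᵀ + Q = [171/35 146/35; 146/35 551/35]
step 1: y = z − H·x̄ = [-146/35]
step 1: S = H·P̄·Hᵀ + R = [1959/35]
step 1: K = P̄·Hᵀ·S⁻¹ = [488/1959; 281/653]
step 1: x' = x̄ + K·y = [4513/1959, -1508/653]
step 1: P' = (I − K·H)·P̄ = [2767/1959 -1194/653; -1194/653 3512/653]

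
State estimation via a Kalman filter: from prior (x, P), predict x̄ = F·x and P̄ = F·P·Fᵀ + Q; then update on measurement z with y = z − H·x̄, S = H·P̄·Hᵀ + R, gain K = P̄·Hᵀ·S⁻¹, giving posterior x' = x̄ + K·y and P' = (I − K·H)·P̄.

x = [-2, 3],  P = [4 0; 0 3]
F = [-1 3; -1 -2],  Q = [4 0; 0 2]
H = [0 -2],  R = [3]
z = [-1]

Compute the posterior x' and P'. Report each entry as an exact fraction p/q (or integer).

x' = [191/25, 8/25]
P' = [1841/75 -14/25; -14/25 18/25]

x̄ = F·x = [11, -4]
P̄ = F·P·Fᵀ + Q = [35 -14; -14 18]
y = z − H·x̄ = [-9]
S = H·P̄·Hᵀ + R = [75]
K = P̄·Hᵀ·S⁻¹ = [28/75; -12/25]
x' = x̄ + K·y = [191/25, 8/25]
P' = (I − K·H)·P̄ = [1841/75 -14/25; -14/25 18/25]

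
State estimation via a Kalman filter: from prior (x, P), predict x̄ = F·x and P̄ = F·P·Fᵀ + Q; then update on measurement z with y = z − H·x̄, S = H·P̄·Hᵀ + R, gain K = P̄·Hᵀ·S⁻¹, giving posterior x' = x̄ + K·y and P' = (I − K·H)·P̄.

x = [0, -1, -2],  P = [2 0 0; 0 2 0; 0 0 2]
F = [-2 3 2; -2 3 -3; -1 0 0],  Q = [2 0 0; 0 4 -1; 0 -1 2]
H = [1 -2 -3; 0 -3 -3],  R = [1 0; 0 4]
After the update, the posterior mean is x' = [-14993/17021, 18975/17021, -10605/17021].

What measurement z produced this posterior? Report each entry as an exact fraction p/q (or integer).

x̄ = F·x = [-7, 3, 0]
P̄ = F·P·Fᵀ + Q = [36 14 4; 14 48 3; 4 3 4]
S = H·P̄·Hᵀ + R = [221 315; 315 526]
K = P̄·Hᵀ·S⁻¹ = [14906/17021 -10674/17021; 329/17021 -5148/17021; -749/17021 -231/17021]
x' − x̄ = [104154/17021, -32088/17021, -10605/17021] = K·y
y = (KᵀK)⁻¹·Kᵀ·(x' − x̄) = [12, 7]
z = y + H·x̄ = [12, 7] + [-13, -9] = [-1, -2]

z = [-1, -2]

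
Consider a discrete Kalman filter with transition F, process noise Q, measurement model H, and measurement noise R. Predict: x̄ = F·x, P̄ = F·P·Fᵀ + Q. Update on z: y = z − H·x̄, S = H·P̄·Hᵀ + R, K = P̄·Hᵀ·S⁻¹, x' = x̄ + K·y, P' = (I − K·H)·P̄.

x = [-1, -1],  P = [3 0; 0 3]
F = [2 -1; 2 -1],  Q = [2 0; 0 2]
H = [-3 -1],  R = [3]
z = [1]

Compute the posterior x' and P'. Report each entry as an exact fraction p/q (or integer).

x̄ = F·x = [-1, -1]
P̄ = F·P·Fᵀ + Q = [17 15; 15 17]
y = z − H·x̄ = [-3]
S = H·P̄·Hᵀ + R = [263]
K = P̄·Hᵀ·S⁻¹ = [-66/263; -62/263]
x' = x̄ + K·y = [-65/263, -77/263]
P' = (I − K·H)·P̄ = [115/263 -147/263; -147/263 627/263]

x' = [-65/263, -77/263]
P' = [115/263 -147/263; -147/263 627/263]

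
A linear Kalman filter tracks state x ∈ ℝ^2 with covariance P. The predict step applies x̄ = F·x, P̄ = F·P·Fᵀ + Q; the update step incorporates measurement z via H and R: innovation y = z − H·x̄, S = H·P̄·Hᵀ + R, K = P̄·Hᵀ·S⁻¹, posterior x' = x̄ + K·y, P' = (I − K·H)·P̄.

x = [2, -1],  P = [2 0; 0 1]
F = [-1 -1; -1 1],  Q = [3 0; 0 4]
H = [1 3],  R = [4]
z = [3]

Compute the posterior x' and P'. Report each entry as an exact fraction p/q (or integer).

x̄ = F·x = [-1, -3]
P̄ = F·P·Fᵀ + Q = [6 1; 1 7]
y = z − H·x̄ = [13]
S = H·P̄·Hᵀ + R = [79]
K = P̄·Hᵀ·S⁻¹ = [9/79; 22/79]
x' = x̄ + K·y = [38/79, 49/79]
P' = (I − K·H)·P̄ = [393/79 -119/79; -119/79 69/79]

x' = [38/79, 49/79]
P' = [393/79 -119/79; -119/79 69/79]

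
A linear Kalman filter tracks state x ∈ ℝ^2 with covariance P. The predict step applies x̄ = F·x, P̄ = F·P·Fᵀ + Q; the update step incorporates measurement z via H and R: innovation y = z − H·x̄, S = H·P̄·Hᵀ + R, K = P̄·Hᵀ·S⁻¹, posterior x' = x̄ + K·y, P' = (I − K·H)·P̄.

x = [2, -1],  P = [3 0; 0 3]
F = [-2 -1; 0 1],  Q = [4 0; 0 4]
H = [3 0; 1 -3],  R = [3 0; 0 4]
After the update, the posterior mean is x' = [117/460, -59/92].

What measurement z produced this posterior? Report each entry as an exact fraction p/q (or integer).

x̄ = F·x = [-3, -1]
P̄ = F·P·Fᵀ + Q = [19 -3; -3 7]
S = H·P̄·Hᵀ + R = [174 84; 84 104]
K = P̄·Hᵀ·S⁻¹ = [149/460 7/920; 9/92 -57/184]
x' − x̄ = [1497/460, 33/92] = K·y
y = (KᵀK)⁻¹·Kᵀ·(x' − x̄) = [10, 2]
z = y + H·x̄ = [10, 2] + [-9, 0] = [1, 2]

z = [1, 2]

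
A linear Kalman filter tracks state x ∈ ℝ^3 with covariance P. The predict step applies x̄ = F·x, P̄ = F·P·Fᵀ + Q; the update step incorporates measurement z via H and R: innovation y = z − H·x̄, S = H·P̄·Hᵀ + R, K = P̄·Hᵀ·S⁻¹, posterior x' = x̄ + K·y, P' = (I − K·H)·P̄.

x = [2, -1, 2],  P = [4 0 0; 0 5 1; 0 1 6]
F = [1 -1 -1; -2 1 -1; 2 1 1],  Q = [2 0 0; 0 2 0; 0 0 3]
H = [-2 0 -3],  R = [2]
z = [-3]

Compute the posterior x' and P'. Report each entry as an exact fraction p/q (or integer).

x̄ = F·x = [1, -7, 5]
P̄ = F·P·Fᵀ + Q = [19 -7 -5; -7 27 -17; -5 -17 32]
y = z − H·x̄ = [14]
S = H·P̄·Hᵀ + R = [306]
K = P̄·Hᵀ·S⁻¹ = [-23/306; 65/306; -43/153]
x' = x̄ + K·y = [-8/153, -616/153, 163/153]
P' = (I − K·H)·P̄ = [5285/306 -647/306 -1754/153; -647/306 4037/306 194/153; -1754/153 194/153 1198/153]

x' = [-8/153, -616/153, 163/153]
P' = [5285/306 -647/306 -1754/153; -647/306 4037/306 194/153; -1754/153 194/153 1198/153]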